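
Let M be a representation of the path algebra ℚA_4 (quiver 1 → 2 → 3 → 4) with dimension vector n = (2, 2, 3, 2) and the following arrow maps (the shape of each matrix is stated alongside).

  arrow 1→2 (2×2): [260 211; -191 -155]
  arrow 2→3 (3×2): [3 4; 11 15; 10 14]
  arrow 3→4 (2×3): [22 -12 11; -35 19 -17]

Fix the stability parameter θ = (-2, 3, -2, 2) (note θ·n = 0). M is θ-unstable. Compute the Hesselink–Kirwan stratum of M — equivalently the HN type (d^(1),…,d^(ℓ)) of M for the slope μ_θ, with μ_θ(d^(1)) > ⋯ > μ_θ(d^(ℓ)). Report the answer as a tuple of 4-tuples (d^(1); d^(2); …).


Via rank(M_{q-1}∘⋯∘M_p): M ≅ I[1,3], I[1,4], I[3,4].
μ_θ-semistable layers: μ^(1)=2; μ^(2)=1/2; μ^(3)=-2

((0, 0, 0, 2); (0, 2, 2, 0); (2, 0, 1, 0))


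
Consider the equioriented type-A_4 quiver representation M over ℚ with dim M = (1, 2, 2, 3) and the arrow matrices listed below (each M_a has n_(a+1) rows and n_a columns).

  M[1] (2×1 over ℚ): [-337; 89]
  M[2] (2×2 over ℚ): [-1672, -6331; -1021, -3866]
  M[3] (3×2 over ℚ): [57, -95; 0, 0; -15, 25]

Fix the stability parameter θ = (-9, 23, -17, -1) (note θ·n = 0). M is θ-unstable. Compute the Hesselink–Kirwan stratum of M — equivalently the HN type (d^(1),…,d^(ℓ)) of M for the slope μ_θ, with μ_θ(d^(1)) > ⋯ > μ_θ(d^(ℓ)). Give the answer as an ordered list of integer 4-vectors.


Barcode: M ≅ I[1,3], I[2,4], I[4,4]^2. HN layers by μ_θ (4 steps, strictly decreasing):
  μ^(1)=3; μ^(2)=5/3; μ^(3)=-1; μ^(4)=-9

((0, 1, 1, 0); (0, 1, 1, 1); (0, 0, 0, 2); (1, 0, 0, 0))


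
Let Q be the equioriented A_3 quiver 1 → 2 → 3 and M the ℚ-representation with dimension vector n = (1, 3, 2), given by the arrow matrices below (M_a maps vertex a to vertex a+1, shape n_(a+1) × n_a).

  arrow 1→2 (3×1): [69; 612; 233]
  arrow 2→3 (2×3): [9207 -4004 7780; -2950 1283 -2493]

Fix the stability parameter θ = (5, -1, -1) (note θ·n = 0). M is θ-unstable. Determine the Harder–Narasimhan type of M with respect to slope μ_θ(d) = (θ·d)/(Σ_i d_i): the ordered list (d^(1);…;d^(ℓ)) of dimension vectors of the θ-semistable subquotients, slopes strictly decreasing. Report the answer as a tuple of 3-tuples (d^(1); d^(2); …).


Barcode: M ≅ I[1,3], I[2,2], I[2,3]. HN layers by μ_θ (2 steps, strictly decreasing):
  μ^(1)=1; μ^(2)=-1

((1, 1, 1); (0, 2, 1))


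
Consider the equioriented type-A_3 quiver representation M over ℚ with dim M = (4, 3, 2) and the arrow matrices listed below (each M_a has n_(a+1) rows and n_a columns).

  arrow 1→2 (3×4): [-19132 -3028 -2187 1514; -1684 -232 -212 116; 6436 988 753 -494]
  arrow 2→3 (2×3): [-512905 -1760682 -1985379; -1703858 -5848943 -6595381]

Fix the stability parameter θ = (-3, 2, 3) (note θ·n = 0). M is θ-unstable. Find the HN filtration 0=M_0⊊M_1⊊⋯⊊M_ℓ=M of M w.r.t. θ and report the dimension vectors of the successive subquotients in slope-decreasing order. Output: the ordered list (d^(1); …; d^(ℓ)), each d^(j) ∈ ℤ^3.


Barcode: M ≅ I[1,1]^2, I[1,3]^2, I[2,2]. HN layers by μ_θ (3 steps, strictly decreasing):
  μ^(1)=3; μ^(2)=2; μ^(3)=-3

((0, 0, 2); (0, 3, 0); (4, 0, 0))


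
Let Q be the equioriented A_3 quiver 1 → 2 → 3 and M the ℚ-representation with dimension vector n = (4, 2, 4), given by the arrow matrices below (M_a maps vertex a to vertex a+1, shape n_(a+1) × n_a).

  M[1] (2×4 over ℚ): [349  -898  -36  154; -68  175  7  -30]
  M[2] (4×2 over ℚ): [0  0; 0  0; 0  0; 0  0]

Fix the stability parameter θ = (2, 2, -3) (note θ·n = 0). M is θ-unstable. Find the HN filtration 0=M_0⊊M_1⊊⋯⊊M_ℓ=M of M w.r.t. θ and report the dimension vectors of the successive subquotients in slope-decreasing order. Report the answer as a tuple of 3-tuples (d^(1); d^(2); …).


Interval decomposition of M: I[1,1]^2, I[1,2]^2, I[3,3]^4.
HN type (ℓ=2): μ^(1)=2; μ^(2)=-3

((4, 2, 0); (0, 0, 4))


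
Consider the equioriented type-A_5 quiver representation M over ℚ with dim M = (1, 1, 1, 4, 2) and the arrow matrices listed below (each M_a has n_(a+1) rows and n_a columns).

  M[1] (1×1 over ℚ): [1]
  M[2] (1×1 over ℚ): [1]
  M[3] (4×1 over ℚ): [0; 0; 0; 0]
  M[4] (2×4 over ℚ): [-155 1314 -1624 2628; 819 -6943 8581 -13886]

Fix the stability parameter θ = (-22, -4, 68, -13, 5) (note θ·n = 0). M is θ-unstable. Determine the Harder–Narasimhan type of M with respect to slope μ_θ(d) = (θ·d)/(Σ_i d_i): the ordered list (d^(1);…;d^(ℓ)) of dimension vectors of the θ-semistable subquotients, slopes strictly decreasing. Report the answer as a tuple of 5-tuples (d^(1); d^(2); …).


Interval decomposition of M: I[1,3], I[4,4]^2, I[4,5]^2.
HN type (ℓ=5): μ^(1)=68; μ^(2)=5; μ^(3)=-4; μ^(4)=-13; μ^(5)=-22

((0, 0, 1, 0, 0); (0, 0, 0, 0, 2); (0, 1, 0, 0, 0); (0, 0, 0, 4, 0); (1, 0, 0, 0, 0))


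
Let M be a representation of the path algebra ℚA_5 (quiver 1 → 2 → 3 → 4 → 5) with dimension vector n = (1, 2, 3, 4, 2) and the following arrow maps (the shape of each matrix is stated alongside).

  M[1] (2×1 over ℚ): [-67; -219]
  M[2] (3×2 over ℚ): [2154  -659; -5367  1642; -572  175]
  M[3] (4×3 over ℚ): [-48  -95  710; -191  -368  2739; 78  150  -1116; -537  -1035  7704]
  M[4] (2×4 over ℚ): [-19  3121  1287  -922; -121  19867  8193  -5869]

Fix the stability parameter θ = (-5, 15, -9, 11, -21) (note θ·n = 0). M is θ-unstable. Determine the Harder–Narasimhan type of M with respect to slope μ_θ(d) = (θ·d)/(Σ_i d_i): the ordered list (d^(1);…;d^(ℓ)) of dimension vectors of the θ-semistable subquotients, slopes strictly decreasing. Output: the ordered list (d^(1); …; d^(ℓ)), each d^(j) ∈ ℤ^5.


Via rank(M_{q-1}∘⋯∘M_p): M ≅ I[1,5], I[2,5], I[3,4], I[4,4].
μ_θ-semistable layers: μ^(1)=11; μ^(2)=-1; μ^(3)=-5; μ^(4)=-9

((0, 0, 0, 2, 0); (0, 2, 2, 2, 2); (1, 0, 0, 0, 0); (0, 0, 1, 0, 0))


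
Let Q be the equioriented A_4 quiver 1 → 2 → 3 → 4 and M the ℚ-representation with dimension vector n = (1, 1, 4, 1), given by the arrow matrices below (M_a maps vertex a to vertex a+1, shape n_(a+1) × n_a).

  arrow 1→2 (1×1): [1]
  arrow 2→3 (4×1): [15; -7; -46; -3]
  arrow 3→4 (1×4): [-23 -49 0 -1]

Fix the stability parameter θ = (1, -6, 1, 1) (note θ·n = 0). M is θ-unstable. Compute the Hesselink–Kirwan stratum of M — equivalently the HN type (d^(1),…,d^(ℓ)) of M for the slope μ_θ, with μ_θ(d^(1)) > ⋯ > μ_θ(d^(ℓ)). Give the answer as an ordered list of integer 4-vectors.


Barcode: M ≅ I[1,4], I[3,3]^3. HN layers by μ_θ (2 steps, strictly decreasing):
  μ^(1)=1; μ^(2)=-5/2

((0, 0, 4, 1); (1, 1, 0, 0))


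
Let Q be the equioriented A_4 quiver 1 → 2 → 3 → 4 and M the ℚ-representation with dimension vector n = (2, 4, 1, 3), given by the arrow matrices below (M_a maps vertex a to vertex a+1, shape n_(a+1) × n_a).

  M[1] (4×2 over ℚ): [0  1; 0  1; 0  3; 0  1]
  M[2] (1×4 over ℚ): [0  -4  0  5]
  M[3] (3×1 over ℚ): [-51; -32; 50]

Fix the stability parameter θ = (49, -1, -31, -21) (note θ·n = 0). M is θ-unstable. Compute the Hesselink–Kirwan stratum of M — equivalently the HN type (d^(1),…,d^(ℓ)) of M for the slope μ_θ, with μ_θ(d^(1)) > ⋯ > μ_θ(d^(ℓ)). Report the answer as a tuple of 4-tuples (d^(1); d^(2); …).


Interval decomposition of M: I[1,1], I[1,4], I[2,2]^3, I[4,4]^2.
HN type (ℓ=3): μ^(1)=49; μ^(2)=-1; μ^(3)=-21

((1, 0, 0, 0); (1, 4, 1, 1); (0, 0, 0, 2))


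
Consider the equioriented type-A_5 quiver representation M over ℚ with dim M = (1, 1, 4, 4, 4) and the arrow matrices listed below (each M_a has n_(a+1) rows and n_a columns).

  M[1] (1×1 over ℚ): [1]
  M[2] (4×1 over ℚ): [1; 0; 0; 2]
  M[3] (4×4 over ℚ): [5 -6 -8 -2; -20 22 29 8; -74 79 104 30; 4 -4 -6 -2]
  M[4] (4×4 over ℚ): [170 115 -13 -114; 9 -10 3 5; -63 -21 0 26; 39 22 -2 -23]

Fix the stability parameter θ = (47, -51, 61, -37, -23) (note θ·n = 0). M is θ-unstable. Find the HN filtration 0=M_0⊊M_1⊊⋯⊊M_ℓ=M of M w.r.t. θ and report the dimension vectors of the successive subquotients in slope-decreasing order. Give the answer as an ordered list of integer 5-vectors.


Via rank(M_{q-1}∘⋯∘M_p): M ≅ I[1,5], I[3,5]^3.
μ_θ-semistable layers: μ^(1)=1/3; μ^(2)=-2

((0, 0, 4, 4, 4); (1, 1, 0, 0, 0))


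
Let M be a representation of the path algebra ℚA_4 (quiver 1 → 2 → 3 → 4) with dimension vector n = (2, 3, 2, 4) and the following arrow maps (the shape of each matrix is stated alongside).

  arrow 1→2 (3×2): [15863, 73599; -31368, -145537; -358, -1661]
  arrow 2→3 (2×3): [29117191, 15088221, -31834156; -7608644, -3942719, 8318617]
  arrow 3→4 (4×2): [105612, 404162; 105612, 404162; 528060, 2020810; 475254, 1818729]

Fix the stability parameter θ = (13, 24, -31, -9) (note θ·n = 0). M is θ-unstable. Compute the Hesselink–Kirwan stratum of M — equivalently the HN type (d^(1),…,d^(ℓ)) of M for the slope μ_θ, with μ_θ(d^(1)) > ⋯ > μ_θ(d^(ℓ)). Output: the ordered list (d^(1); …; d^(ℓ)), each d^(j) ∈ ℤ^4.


Interval decomposition of M: I[1,3], I[1,4], I[2,2], I[4,4]^3.
HN type (ℓ=4): μ^(1)=24; μ^(2)=2; μ^(3)=-3/4; μ^(4)=-9

((0, 1, 0, 0); (1, 1, 1, 0); (1, 1, 1, 1); (0, 0, 0, 3))


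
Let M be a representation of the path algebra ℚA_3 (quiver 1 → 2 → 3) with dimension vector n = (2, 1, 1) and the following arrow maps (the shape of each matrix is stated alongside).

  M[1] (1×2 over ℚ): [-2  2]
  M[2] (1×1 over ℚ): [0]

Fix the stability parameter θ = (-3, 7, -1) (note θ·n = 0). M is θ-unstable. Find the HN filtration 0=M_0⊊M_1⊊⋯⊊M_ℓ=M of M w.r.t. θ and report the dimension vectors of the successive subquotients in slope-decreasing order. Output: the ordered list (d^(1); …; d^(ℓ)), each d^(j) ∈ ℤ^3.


Barcode: M ≅ I[1,1], I[1,2], I[3,3]. HN layers by μ_θ (3 steps, strictly decreasing):
  μ^(1)=7; μ^(2)=-1; μ^(3)=-3

((0, 1, 0); (0, 0, 1); (2, 0, 0))


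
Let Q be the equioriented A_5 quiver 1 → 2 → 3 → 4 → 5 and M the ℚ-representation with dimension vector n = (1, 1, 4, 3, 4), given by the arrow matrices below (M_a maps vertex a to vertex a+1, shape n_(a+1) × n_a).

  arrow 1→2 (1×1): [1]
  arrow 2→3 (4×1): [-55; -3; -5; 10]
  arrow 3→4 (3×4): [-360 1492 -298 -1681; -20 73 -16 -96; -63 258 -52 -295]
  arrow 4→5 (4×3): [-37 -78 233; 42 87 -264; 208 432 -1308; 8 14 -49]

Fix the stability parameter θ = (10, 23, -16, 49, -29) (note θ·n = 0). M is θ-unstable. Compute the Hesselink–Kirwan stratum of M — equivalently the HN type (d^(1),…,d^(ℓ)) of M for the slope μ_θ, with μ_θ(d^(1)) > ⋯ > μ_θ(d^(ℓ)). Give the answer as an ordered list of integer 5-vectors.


Barcode: M ≅ I[1,5], I[3,3], I[3,5]^2, I[5,5]. HN layers by μ_θ (4 steps, strictly decreasing):
  μ^(1)=10; μ^(2)=17/3; μ^(3)=-16; μ^(4)=-29

((0, 0, 0, 3, 3); (1, 1, 1, 0, 0); (0, 0, 3, 0, 0); (0, 0, 0, 0, 1))


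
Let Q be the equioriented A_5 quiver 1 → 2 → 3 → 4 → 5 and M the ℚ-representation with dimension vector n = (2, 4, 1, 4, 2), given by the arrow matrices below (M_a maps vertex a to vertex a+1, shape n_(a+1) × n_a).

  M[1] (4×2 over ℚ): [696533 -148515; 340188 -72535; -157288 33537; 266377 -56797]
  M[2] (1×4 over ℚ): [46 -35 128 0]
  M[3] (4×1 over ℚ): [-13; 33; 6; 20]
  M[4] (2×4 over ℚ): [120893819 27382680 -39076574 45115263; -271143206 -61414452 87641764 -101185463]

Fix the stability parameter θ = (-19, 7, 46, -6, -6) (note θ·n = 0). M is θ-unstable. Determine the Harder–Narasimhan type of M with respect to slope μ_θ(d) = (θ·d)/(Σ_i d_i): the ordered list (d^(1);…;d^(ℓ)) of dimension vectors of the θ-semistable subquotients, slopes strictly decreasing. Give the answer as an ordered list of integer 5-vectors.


Interval decomposition of M: I[1,2], I[1,5], I[2,2]^2, I[4,4]^2, I[4,5].
HN type (ℓ=4): μ^(1)=34/3; μ^(2)=7; μ^(3)=-6; μ^(4)=-19

((0, 0, 1, 1, 1); (0, 4, 0, 0, 0); (0, 0, 0, 3, 1); (2, 0, 0, 0, 0))


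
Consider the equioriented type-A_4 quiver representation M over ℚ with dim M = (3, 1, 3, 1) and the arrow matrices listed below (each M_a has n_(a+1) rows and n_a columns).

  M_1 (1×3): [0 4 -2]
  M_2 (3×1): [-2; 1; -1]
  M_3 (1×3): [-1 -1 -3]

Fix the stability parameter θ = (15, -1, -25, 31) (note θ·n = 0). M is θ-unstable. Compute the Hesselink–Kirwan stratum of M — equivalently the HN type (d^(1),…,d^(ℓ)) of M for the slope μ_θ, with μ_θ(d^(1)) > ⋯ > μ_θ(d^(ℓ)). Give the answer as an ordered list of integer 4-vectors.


Via rank(M_{q-1}∘⋯∘M_p): M ≅ I[1,1]^2, I[1,4], I[3,3]^2.
μ_θ-semistable layers: μ^(1)=31; μ^(2)=15; μ^(3)=-11/3; μ^(4)=-25

((0, 0, 0, 1); (2, 0, 0, 0); (1, 1, 1, 0); (0, 0, 2, 0))


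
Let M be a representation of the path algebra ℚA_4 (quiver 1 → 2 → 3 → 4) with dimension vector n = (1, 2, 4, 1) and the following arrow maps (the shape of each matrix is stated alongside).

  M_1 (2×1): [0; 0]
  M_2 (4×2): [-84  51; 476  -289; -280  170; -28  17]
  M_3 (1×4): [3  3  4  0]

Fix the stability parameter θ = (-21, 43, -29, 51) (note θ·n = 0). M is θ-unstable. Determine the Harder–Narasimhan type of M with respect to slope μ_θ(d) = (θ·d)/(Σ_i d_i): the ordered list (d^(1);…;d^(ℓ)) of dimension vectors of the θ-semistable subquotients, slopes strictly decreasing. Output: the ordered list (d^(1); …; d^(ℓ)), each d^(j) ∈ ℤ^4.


Barcode: M ≅ I[1,1], I[2,2], I[2,4], I[3,3]^3. HN layers by μ_θ (5 steps, strictly decreasing):
  μ^(1)=51; μ^(2)=43; μ^(3)=7; μ^(4)=-21; μ^(5)=-29

((0, 0, 0, 1); (0, 1, 0, 0); (0, 1, 1, 0); (1, 0, 0, 0); (0, 0, 3, 0))


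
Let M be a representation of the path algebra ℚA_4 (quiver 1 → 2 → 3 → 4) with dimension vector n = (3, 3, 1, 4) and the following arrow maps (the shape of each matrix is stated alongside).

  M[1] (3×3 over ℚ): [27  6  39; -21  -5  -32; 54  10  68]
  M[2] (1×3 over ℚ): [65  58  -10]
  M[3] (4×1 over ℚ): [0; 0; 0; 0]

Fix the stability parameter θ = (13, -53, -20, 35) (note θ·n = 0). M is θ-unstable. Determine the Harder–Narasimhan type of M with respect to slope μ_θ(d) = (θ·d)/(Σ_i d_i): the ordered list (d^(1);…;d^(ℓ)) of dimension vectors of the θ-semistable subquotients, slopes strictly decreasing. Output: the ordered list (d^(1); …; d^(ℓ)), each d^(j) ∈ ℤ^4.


Barcode: M ≅ I[1,1], I[1,2], I[1,3], I[2,2], I[4,4]^4. HN layers by μ_θ (4 steps, strictly decreasing):
  μ^(1)=35; μ^(2)=13; μ^(3)=-20; μ^(4)=-53

((0, 0, 0, 4); (1, 0, 0, 0); (2, 2, 1, 0); (0, 1, 0, 0))


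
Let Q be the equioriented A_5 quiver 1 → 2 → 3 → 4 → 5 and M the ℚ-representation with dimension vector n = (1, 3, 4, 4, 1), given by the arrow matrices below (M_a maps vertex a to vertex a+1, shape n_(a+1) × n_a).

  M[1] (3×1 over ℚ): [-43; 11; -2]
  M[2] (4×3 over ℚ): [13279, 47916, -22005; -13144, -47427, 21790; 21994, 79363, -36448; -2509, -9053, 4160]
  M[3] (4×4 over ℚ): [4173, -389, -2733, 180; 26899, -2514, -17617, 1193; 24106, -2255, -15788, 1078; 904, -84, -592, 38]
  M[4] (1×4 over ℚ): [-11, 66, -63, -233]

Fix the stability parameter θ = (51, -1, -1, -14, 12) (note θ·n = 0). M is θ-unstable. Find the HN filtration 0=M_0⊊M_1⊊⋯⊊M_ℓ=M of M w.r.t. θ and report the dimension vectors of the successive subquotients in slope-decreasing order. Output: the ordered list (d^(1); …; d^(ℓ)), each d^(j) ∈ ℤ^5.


Via rank(M_{q-1}∘⋯∘M_p): M ≅ I[1,5], I[2,4]^2, I[3,3], I[4,4].
μ_θ-semistable layers: μ^(1)=12; μ^(2)=35/4; μ^(3)=-1; μ^(4)=-16/3; μ^(5)=-14

((0, 0, 0, 0, 1); (1, 1, 1, 1, 0); (0, 0, 1, 0, 0); (0, 2, 2, 2, 0); (0, 0, 0, 1, 0))


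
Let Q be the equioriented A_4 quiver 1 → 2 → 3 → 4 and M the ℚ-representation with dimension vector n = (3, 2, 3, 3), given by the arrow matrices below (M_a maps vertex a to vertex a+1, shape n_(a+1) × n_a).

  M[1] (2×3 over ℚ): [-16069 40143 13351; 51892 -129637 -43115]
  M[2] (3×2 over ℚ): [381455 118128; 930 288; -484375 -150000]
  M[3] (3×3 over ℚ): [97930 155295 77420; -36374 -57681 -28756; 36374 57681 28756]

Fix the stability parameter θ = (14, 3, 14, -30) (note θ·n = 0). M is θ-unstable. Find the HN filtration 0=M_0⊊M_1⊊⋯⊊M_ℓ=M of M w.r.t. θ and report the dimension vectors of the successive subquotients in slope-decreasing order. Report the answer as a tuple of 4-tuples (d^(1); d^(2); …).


Barcode: M ≅ I[1,1], I[1,2], I[1,3], I[3,3], I[3,4], I[4,4]^2. HN layers by μ_θ (4 steps, strictly decreasing):
  μ^(1)=14; μ^(2)=17/2; μ^(3)=-8; μ^(4)=-30

((1, 0, 2, 0); (2, 2, 0, 0); (0, 0, 1, 1); (0, 0, 0, 2))


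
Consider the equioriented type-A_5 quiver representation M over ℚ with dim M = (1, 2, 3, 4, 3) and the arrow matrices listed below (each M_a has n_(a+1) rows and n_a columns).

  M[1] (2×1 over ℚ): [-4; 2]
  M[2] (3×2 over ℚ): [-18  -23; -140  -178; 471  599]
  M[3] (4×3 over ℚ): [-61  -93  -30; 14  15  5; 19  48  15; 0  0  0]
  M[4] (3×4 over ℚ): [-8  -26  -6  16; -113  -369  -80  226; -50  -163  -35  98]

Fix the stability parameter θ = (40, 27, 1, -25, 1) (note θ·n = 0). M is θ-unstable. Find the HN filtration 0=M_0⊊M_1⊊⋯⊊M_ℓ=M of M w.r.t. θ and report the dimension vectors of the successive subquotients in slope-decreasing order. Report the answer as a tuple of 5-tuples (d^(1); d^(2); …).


Barcode: M ≅ I[1,5], I[2,5], I[3,3], I[4,4], I[4,5]. HN layers by μ_θ (3 steps, strictly decreasing):
  μ^(1)=44/5; μ^(2)=1; μ^(3)=-25

((1, 1, 1, 1, 1); (0, 1, 2, 1, 2); (0, 0, 0, 2, 0))


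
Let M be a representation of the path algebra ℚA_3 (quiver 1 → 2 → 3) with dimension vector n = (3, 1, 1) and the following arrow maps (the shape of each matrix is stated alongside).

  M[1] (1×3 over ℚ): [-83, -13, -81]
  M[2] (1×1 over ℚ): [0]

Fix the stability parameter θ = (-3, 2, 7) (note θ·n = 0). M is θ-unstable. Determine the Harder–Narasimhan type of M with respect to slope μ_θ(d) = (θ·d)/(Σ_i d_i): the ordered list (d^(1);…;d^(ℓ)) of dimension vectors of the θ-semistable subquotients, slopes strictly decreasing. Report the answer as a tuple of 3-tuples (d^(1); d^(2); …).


Barcode: M ≅ I[1,1]^2, I[1,2], I[3,3]. HN layers by μ_θ (3 steps, strictly decreasing):
  μ^(1)=7; μ^(2)=2; μ^(3)=-3

((0, 0, 1); (0, 1, 0); (3, 0, 0))


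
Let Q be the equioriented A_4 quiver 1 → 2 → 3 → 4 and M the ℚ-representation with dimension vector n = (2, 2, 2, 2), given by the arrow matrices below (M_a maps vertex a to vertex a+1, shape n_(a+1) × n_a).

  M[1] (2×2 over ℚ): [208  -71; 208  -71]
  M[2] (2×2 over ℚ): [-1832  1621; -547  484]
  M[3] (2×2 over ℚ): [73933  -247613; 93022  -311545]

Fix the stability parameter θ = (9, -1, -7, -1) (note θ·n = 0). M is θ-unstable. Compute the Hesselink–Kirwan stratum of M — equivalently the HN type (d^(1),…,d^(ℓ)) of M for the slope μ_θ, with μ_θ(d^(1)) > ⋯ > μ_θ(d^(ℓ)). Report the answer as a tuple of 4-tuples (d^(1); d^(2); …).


Via rank(M_{q-1}∘⋯∘M_p): M ≅ I[1,1], I[1,4], I[2,4].
μ_θ-semistable layers: μ^(1)=9; μ^(2)=0; μ^(3)=-1; μ^(4)=-4

((1, 0, 0, 0); (1, 1, 1, 1); (0, 0, 0, 1); (0, 1, 1, 0))


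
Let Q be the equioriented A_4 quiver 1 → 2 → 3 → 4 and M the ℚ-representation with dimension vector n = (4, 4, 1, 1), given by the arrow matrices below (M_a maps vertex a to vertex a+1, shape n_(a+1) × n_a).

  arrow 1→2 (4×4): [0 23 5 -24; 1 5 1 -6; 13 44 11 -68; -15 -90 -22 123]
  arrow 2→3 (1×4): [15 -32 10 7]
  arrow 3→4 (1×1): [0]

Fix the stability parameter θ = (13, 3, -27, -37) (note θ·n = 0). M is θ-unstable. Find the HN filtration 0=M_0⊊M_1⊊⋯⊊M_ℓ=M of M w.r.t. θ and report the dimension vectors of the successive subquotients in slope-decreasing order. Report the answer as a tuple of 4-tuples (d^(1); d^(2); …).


Via rank(M_{q-1}∘⋯∘M_p): M ≅ I[1,2]^3, I[1,3], I[4,4].
μ_θ-semistable layers: μ^(1)=8; μ^(2)=-11/3; μ^(3)=-37

((3, 3, 0, 0); (1, 1, 1, 0); (0, 0, 0, 1))


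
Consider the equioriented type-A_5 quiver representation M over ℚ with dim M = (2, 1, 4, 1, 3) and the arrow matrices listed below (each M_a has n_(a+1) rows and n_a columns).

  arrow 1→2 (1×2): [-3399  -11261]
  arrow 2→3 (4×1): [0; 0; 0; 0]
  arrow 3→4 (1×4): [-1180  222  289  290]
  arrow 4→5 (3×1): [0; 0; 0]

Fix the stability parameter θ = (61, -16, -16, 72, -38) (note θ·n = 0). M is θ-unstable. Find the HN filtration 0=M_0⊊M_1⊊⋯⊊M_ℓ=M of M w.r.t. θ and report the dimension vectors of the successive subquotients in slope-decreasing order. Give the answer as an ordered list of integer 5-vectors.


Barcode: M ≅ I[1,1], I[1,2], I[3,3]^3, I[3,4], I[5,5]^3. HN layers by μ_θ (5 steps, strictly decreasing):
  μ^(1)=72; μ^(2)=61; μ^(3)=45/2; μ^(4)=-16; μ^(5)=-38

((0, 0, 0, 1, 0); (1, 0, 0, 0, 0); (1, 1, 0, 0, 0); (0, 0, 4, 0, 0); (0, 0, 0, 0, 3))


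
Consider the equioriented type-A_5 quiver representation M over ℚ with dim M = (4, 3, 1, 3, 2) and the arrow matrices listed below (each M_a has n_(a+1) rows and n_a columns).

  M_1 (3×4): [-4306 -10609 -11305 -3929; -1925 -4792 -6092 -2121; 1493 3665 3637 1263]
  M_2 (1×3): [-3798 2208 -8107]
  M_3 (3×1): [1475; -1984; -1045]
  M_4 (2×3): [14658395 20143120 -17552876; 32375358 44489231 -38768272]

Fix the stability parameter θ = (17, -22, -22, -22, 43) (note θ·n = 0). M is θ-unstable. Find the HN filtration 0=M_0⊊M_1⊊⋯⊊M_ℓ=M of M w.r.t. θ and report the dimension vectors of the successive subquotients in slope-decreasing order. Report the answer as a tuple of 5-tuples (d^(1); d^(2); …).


Interval decomposition of M: I[1,1], I[1,2]^2, I[1,5], I[4,4], I[4,5].
HN type (ℓ=5): μ^(1)=43; μ^(2)=17; μ^(3)=-5/2; μ^(4)=-49/4; μ^(5)=-22

((0, 0, 0, 0, 2); (1, 0, 0, 0, 0); (2, 2, 0, 0, 0); (1, 1, 1, 1, 0); (0, 0, 0, 2, 0))


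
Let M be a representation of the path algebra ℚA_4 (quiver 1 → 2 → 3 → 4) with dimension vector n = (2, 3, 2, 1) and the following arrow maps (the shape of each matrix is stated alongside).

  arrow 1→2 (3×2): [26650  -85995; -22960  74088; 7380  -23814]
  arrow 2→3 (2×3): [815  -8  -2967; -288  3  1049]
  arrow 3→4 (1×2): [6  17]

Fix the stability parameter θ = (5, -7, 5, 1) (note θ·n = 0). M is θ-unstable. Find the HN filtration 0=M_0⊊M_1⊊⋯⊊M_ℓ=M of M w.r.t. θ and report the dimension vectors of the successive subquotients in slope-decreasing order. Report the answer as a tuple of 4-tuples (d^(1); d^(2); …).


Barcode: M ≅ I[1,1], I[1,3], I[2,2], I[2,4]. HN layers by μ_θ (4 steps, strictly decreasing):
  μ^(1)=5; μ^(2)=3; μ^(3)=-1; μ^(4)=-7

((1, 0, 1, 0); (0, 0, 1, 1); (1, 1, 0, 0); (0, 2, 0, 0))


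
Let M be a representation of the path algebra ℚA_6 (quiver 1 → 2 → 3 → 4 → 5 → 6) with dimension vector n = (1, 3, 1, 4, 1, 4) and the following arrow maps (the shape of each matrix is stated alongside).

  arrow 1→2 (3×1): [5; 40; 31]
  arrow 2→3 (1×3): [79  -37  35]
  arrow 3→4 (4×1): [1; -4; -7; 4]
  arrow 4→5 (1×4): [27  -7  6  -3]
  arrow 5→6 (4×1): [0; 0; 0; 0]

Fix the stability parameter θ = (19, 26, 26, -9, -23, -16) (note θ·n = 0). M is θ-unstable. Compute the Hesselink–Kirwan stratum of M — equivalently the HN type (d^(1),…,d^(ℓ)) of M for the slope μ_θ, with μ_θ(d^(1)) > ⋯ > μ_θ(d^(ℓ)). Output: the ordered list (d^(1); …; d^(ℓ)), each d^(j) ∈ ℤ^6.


Interval decomposition of M: I[1,2], I[2,2], I[2,5], I[4,4]^3, I[6,6]^4.
HN type (ℓ=5): μ^(1)=26; μ^(2)=19; μ^(3)=5; μ^(4)=-9; μ^(5)=-16

((0, 2, 0, 0, 0, 0); (1, 0, 0, 0, 0, 0); (0, 1, 1, 1, 1, 0); (0, 0, 0, 3, 0, 0); (0, 0, 0, 0, 0, 4))


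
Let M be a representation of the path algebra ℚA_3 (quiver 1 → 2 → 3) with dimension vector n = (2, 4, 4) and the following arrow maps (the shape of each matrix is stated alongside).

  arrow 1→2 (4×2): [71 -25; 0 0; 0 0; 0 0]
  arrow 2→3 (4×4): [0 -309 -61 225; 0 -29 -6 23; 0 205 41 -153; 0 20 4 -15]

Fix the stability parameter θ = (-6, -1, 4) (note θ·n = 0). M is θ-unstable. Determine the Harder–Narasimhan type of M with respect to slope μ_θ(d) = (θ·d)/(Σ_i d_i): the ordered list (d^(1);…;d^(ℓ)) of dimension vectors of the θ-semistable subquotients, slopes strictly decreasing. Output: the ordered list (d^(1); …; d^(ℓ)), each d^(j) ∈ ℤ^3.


Barcode: M ≅ I[1,1], I[1,2], I[2,3]^3, I[3,3]. HN layers by μ_θ (3 steps, strictly decreasing):
  μ^(1)=4; μ^(2)=-1; μ^(3)=-6

((0, 0, 4); (0, 4, 0); (2, 0, 0))


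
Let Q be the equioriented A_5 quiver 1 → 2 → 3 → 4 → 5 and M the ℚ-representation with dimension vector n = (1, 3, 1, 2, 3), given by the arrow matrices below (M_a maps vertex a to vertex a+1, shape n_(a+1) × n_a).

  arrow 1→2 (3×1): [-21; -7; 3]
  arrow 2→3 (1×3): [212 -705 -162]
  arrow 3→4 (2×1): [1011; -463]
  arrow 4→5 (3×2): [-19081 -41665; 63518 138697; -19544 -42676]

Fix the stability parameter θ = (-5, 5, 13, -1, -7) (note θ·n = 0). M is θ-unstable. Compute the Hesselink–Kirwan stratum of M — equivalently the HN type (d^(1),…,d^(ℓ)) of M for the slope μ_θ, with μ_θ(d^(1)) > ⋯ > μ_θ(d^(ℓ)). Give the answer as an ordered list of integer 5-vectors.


Interval decomposition of M: I[1,5], I[2,2]^2, I[4,5], I[5,5].
HN type (ℓ=5): μ^(1)=5; μ^(2)=5/2; μ^(3)=-4; μ^(4)=-5; μ^(5)=-7

((0, 2, 0, 0, 0); (0, 1, 1, 1, 1); (0, 0, 0, 1, 1); (1, 0, 0, 0, 0); (0, 0, 0, 0, 1))


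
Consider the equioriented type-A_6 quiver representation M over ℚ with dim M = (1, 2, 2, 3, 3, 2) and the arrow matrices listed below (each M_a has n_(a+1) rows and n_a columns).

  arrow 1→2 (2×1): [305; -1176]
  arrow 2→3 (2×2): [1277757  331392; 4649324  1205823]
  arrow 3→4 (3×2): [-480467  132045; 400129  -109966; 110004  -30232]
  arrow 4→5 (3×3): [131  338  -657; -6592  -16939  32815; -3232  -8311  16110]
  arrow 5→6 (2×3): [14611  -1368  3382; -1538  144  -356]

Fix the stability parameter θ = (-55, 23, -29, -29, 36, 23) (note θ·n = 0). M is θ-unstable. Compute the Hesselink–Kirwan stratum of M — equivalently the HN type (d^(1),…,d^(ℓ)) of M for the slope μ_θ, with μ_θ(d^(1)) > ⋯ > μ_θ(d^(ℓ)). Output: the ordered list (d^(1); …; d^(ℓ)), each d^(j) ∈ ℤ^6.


Barcode: M ≅ I[1,6], I[2,5], I[4,5], I[6,6]. HN layers by μ_θ (6 steps, strictly decreasing):
  μ^(1)=36; μ^(2)=59/2; μ^(3)=23; μ^(4)=-35/3; μ^(5)=-29; μ^(6)=-55

((0, 0, 0, 0, 2, 0); (0, 0, 0, 0, 1, 1); (0, 0, 0, 0, 0, 1); (0, 2, 2, 2, 0, 0); (0, 0, 0, 1, 0, 0); (1, 0, 0, 0, 0, 0))


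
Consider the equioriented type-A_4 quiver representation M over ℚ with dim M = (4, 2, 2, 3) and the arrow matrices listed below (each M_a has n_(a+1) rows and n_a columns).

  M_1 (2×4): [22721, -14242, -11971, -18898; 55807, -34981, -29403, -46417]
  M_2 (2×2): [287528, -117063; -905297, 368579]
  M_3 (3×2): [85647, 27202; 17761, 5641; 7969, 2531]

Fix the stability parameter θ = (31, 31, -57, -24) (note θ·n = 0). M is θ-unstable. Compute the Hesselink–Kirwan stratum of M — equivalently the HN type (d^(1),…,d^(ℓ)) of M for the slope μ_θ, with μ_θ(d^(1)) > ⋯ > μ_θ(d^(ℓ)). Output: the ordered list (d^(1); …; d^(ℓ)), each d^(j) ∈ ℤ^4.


Via rank(M_{q-1}∘⋯∘M_p): M ≅ I[1,1]^2, I[1,4]^2, I[4,4].
μ_θ-semistable layers: μ^(1)=31; μ^(2)=-19/4; μ^(3)=-24

((2, 0, 0, 0); (2, 2, 2, 2); (0, 0, 0, 1))


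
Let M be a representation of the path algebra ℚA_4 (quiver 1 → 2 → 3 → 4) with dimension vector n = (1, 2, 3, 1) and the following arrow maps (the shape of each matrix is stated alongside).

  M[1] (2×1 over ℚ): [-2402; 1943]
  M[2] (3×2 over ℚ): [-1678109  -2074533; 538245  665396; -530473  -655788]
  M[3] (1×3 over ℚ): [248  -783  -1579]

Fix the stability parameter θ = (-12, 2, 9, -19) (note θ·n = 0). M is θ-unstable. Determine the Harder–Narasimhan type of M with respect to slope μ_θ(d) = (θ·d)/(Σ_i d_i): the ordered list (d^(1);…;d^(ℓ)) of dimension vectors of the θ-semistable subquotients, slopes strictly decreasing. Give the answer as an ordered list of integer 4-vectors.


Barcode: M ≅ I[1,3], I[2,3], I[3,4]. HN layers by μ_θ (4 steps, strictly decreasing):
  μ^(1)=9; μ^(2)=2; μ^(3)=-5; μ^(4)=-12

((0, 0, 2, 0); (0, 2, 0, 0); (0, 0, 1, 1); (1, 0, 0, 0))


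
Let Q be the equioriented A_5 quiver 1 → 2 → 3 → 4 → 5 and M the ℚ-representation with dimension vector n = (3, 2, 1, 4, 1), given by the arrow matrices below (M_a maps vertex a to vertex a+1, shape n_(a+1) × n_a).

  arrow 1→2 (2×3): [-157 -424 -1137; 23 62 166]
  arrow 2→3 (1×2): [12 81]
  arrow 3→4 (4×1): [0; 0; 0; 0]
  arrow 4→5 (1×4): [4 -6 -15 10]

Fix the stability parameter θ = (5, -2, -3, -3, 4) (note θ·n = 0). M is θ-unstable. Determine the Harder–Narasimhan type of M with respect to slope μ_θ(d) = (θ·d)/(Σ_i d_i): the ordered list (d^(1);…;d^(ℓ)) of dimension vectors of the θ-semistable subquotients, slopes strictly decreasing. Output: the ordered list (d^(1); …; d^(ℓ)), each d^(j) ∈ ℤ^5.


Barcode: M ≅ I[1,1], I[1,2], I[1,3], I[4,4]^3, I[4,5]. HN layers by μ_θ (5 steps, strictly decreasing):
  μ^(1)=5; μ^(2)=4; μ^(3)=3/2; μ^(4)=0; μ^(5)=-3

((1, 0, 0, 0, 0); (0, 0, 0, 0, 1); (1, 1, 0, 0, 0); (1, 1, 1, 0, 0); (0, 0, 0, 4, 0))


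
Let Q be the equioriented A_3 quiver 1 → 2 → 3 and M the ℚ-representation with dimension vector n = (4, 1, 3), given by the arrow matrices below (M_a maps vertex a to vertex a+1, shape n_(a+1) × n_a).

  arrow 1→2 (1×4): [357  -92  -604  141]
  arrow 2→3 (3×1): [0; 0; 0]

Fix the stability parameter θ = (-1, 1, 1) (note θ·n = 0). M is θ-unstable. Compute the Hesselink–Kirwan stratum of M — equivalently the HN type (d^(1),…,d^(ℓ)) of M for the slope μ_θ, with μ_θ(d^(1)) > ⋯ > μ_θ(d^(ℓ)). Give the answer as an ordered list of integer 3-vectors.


Interval decomposition of M: I[1,1]^3, I[1,2], I[3,3]^3.
HN type (ℓ=2): μ^(1)=1; μ^(2)=-1

((0, 1, 3); (4, 0, 0))


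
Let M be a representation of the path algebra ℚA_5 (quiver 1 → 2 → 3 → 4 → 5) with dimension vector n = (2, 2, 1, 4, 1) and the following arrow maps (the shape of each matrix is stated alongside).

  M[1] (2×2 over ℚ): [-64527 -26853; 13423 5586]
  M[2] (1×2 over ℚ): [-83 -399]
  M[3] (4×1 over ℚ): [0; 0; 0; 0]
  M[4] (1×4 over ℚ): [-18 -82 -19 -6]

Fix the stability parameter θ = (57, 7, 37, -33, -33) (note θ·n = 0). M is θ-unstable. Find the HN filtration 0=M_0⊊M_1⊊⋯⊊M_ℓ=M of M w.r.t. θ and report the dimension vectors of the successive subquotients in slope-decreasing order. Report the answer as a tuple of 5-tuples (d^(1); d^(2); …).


Via rank(M_{q-1}∘⋯∘M_p): M ≅ I[1,2], I[1,3], I[4,4]^3, I[4,5].
μ_θ-semistable layers: μ^(1)=37; μ^(2)=32; μ^(3)=-33

((0, 0, 1, 0, 0); (2, 2, 0, 0, 0); (0, 0, 0, 4, 1))


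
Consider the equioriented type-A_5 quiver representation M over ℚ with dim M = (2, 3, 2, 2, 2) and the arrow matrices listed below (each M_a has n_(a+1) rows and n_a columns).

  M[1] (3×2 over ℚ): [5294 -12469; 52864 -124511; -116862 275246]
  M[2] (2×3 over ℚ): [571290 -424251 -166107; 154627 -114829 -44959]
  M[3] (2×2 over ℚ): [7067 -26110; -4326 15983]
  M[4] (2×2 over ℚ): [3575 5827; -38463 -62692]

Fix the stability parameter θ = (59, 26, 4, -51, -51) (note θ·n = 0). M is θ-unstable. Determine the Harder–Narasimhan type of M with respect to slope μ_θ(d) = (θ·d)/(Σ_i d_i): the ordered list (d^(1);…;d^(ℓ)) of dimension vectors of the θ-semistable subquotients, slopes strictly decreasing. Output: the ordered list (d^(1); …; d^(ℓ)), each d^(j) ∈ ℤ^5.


Via rank(M_{q-1}∘⋯∘M_p): M ≅ I[1,2], I[1,5], I[2,5].
μ_θ-semistable layers: μ^(1)=85/2; μ^(2)=-13/5; μ^(3)=-18

((1, 1, 0, 0, 0); (1, 1, 1, 1, 1); (0, 1, 1, 1, 1))


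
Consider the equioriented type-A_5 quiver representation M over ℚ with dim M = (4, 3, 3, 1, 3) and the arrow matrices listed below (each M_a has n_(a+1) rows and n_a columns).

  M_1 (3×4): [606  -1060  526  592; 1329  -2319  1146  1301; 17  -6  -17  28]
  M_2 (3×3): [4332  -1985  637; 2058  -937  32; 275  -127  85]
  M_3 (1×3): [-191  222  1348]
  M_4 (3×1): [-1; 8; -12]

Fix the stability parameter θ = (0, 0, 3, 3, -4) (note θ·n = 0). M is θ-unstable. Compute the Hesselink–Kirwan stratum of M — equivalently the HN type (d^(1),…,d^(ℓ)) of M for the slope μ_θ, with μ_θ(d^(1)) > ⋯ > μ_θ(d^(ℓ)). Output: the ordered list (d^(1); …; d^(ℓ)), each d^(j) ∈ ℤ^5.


Via rank(M_{q-1}∘⋯∘M_p): M ≅ I[1,1], I[1,3]^2, I[1,5], I[5,5]^2.
μ_θ-semistable layers: μ^(1)=3; μ^(2)=2/3; μ^(3)=0; μ^(4)=-4

((0, 0, 2, 0, 0); (0, 0, 1, 1, 1); (4, 3, 0, 0, 0); (0, 0, 0, 0, 2))


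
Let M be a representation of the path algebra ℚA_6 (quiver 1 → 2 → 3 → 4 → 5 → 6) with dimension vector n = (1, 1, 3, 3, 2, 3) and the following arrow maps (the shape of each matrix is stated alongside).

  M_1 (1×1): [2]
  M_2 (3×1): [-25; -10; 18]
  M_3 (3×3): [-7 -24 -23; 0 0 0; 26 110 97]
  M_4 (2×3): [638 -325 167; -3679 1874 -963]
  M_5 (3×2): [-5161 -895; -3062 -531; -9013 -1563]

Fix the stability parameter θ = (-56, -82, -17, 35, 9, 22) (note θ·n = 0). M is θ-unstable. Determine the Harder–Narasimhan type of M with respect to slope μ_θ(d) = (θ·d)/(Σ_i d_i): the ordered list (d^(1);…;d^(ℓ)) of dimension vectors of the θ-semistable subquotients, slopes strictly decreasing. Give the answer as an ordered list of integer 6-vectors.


Via rank(M_{q-1}∘⋯∘M_p): M ≅ I[1,6], I[3,3], I[3,6], I[4,4], I[6,6].
μ_θ-semistable layers: μ^(1)=35; μ^(2)=22; μ^(3)=-17; μ^(4)=-69

((0, 0, 0, 1, 0, 0); (0, 0, 0, 2, 2, 3); (0, 0, 3, 0, 0, 0); (1, 1, 0, 0, 0, 0))


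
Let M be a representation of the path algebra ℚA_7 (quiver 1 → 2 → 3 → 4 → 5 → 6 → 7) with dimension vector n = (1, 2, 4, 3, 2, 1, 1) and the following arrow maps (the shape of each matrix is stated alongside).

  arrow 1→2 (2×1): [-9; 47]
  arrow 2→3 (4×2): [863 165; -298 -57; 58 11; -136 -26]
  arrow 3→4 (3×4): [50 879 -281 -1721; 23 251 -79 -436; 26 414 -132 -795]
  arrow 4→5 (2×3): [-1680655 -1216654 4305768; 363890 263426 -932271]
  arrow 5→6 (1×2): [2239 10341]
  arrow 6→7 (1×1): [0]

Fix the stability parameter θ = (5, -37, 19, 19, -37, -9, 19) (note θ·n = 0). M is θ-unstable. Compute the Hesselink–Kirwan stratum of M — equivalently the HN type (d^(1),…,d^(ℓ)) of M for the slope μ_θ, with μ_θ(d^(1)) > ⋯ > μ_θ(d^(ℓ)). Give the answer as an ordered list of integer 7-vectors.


Barcode: M ≅ I[1,3], I[2,4], I[3,5], I[3,6], I[7,7]. HN layers by μ_θ (5 steps, strictly decreasing):
  μ^(1)=19; μ^(2)=1/3; μ^(3)=-2; μ^(4)=-16; μ^(5)=-37

((0, 0, 2, 1, 0, 0, 1); (0, 0, 1, 1, 1, 0, 0); (0, 0, 1, 1, 1, 1, 0); (1, 1, 0, 0, 0, 0, 0); (0, 1, 0, 0, 0, 0, 0))


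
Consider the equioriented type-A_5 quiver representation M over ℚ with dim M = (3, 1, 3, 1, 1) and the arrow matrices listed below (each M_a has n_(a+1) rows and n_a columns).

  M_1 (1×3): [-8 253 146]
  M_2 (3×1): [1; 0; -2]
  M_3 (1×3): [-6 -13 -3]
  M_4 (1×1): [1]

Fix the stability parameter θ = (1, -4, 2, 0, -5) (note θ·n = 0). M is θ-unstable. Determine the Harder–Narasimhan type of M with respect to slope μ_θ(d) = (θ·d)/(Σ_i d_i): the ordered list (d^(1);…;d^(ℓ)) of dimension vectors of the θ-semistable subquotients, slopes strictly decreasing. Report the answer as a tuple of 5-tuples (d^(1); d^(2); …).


Interval decomposition of M: I[1,1]^2, I[1,3], I[3,3], I[3,5].
HN type (ℓ=4): μ^(1)=2; μ^(2)=1; μ^(3)=-1; μ^(4)=-3/2

((0, 0, 2, 0, 0); (2, 0, 0, 0, 0); (0, 0, 1, 1, 1); (1, 1, 0, 0, 0))


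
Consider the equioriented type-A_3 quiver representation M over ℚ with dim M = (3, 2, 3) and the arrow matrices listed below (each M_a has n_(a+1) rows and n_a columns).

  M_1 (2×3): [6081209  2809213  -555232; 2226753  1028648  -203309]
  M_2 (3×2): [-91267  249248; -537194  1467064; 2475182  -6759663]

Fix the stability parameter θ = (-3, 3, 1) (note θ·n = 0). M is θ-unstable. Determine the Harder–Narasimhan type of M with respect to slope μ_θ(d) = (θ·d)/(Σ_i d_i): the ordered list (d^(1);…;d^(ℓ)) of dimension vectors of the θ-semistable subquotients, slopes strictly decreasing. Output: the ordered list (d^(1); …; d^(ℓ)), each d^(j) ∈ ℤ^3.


Interval decomposition of M: I[1,1], I[1,3]^2, I[3,3].
HN type (ℓ=3): μ^(1)=2; μ^(2)=1; μ^(3)=-3

((0, 2, 2); (0, 0, 1); (3, 0, 0))


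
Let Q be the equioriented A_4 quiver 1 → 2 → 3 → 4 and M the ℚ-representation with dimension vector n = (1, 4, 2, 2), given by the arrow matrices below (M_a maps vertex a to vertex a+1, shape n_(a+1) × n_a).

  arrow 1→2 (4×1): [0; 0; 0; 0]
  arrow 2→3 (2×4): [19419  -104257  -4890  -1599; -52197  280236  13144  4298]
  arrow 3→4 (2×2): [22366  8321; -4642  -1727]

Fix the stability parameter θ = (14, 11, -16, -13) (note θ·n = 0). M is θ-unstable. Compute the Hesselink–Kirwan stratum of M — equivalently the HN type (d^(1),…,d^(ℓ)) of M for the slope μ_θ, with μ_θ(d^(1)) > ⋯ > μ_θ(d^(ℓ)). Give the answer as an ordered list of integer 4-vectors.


Barcode: M ≅ I[1,1], I[2,2]^2, I[2,3], I[2,4], I[4,4]. HN layers by μ_θ (5 steps, strictly decreasing):
  μ^(1)=14; μ^(2)=11; μ^(3)=-5/2; μ^(4)=-6; μ^(5)=-13

((1, 0, 0, 0); (0, 2, 0, 0); (0, 1, 1, 0); (0, 1, 1, 1); (0, 0, 0, 1))


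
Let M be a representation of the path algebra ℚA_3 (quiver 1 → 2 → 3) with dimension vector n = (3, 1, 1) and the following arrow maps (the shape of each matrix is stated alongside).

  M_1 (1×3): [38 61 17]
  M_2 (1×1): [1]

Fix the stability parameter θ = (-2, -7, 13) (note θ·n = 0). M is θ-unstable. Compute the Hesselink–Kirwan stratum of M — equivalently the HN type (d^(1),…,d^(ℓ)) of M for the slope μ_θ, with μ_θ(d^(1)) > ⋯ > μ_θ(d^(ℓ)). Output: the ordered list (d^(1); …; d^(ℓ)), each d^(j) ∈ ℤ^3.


Interval decomposition of M: I[1,1]^2, I[1,3].
HN type (ℓ=3): μ^(1)=13; μ^(2)=-2; μ^(3)=-9/2

((0, 0, 1); (2, 0, 0); (1, 1, 0))


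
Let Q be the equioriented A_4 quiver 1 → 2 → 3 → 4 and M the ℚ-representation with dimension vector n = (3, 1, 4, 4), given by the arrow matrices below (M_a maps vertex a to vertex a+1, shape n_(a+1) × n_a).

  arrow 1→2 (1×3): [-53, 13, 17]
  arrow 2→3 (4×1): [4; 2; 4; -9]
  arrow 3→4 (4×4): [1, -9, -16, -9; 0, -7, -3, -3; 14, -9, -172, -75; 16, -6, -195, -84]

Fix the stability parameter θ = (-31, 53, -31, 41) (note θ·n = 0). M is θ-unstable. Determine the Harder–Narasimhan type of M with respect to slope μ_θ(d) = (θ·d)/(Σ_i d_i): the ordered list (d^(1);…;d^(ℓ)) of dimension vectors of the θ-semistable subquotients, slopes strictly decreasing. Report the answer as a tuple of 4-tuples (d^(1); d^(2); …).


Interval decomposition of M: I[1,1]^2, I[1,4], I[3,3], I[3,4]^2, I[4,4].
HN type (ℓ=3): μ^(1)=41; μ^(2)=11; μ^(3)=-31

((0, 0, 0, 4); (0, 1, 1, 0); (3, 0, 3, 0))


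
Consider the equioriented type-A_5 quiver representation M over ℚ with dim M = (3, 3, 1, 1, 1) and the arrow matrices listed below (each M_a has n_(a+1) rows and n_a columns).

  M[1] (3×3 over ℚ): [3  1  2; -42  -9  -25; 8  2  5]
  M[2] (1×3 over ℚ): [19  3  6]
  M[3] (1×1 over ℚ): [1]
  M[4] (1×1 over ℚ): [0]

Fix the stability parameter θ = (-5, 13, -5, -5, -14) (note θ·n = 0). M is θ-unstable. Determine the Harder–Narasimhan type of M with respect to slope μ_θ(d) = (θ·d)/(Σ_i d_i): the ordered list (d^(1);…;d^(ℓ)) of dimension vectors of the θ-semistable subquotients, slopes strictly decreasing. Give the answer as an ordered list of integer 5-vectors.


Via rank(M_{q-1}∘⋯∘M_p): M ≅ I[1,2]^2, I[1,4], I[5,5].
μ_θ-semistable layers: μ^(1)=13; μ^(2)=1; μ^(3)=-5; μ^(4)=-14

((0, 2, 0, 0, 0); (0, 1, 1, 1, 0); (3, 0, 0, 0, 0); (0, 0, 0, 0, 1))
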